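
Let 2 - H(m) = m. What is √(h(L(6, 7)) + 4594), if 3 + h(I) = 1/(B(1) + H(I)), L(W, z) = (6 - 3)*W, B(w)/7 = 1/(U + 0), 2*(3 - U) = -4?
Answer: √24465074/73 ≈ 67.756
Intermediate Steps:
U = 5 (U = 3 - ½*(-4) = 3 + 2 = 5)
H(m) = 2 - m
B(w) = 7/5 (B(w) = 7/(5 + 0) = 7/5)
L(W, z) = 3*W
h(I) = -3 + 1/(17/5 - I) (h(I) = -3 + 1/(7/5 + (2 - I)) = -3 + 1/(17/5 - I))
√(h(L(6, 7)) + 4594) = √((-46 + 15*(3*6))/(17 - 15*6) + 4594) = √((-46 + 15*18)/(17 - 5*18) + 4594) = √((-46 + 270)/(17 - 90) + 4594) = √(224/(-73) + 4594) = √(-1/73*224 + 4594) = √(-224/73 + 4594) = √(335138/73) = √24465074/73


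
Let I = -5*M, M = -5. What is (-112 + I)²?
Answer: 7569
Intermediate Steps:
I = 25 (I = -5*(-5) = 25)
(-112 + I)² = (-112 + 25)² = (-87)² = 7569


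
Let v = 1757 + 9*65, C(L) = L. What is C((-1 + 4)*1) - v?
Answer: -2339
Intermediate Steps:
v = 2342 (v = 1757 + 585 = 2342)
C((-1 + 4)*1) - v = (-1 + 4)*1 - 1*2342 = 3*1 - 2342 = 3 - 2342 = -2339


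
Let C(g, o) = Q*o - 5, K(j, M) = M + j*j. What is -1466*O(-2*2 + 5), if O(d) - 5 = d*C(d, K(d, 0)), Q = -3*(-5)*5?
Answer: -109950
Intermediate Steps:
K(j, M) = M + j²
Q = 75 (Q = 15*5 = 75)
C(g, o) = -5 + 75*o (C(g, o) = 75*o - 5 = -5 + 75*o)
O(d) = 5 + d*(-5 + 75*d²) (O(d) = 5 + d*(-5 + 75*(0 + d²)) = 5 + d*(-5 + 75*d²))
-1466*O(-2*2 + 5) = -1466*(5 - 5*(-2*2 + 5) + 75*(-2*2 + 5)³) = -1466*(5 - 5*(-4 + 5) + 75*(-4 + 5)³) = -1466*(5 - 5*1 + 75*1³) = -1466*(5 - 5 + 75*1) = -1466*(5 - 5 + 75) = -1466*75 = -109950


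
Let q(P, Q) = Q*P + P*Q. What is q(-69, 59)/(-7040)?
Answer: 4071/3520 ≈ 1.1565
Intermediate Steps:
q(P, Q) = 2*P*Q (q(P, Q) = P*Q + P*Q = 2*P*Q)
q(-69, 59)/(-7040) = (2*(-69)*59)/(-7040) = -8142*(-1/7040) = 4071/3520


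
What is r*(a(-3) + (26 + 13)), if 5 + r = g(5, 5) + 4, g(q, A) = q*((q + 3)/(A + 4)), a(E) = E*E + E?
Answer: 155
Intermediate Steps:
a(E) = E + E**2 (a(E) = E**2 + E = E + E**2)
g(q, A) = q*(3 + q)/(4 + A) (g(q, A) = q*((3 + q)/(4 + A)) = q*(3 + q)/(4 + A))
r = 31/9 (r = -5 + (5*(3 + 5)/(4 + 5) + 4) = -5 + (5*8/9 + 4) = -5 + (5*(1/9)*8 + 4) = -5 + (40/9 + 4) = -5 + 76/9 = 31/9 ≈ 3.4444)
r*(a(-3) + (26 + 13)) = 31*(-3*(1 - 3) + (26 + 13))/9 = 31*(-3*(-2) + 39)/9 = 31*(6 + 39)/9 = (31/9)*45 = 155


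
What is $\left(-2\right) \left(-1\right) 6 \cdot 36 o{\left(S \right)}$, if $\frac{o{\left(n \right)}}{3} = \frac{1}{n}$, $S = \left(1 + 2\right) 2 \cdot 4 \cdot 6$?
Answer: $9$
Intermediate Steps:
$S = 144$ ($S = 3 \cdot 2 \cdot 4 \cdot 6 = 6 \cdot 4 \cdot 6 = 24 \cdot 6 = 144$)
$o{\left(n \right)} = \frac{3}{n}$
$\left(-2\right) \left(-1\right) 6 \cdot 36 o{\left(S \right)} = \left(-2\right) \left(-1\right) 6 \cdot 36 \cdot \frac{3}{144} = 2 \cdot 6 \cdot 36 \cdot 3 \cdot \frac{1}{144} = 12 \cdot 36 \cdot \frac{1}{48} = 432 \cdot \frac{1}{48} = 9$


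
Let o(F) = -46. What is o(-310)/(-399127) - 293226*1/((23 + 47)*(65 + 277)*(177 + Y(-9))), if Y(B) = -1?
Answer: -19473432577/280282944480 ≈ -0.069478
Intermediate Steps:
o(-310)/(-399127) - 293226*1/((23 + 47)*(65 + 277)*(177 + Y(-9))) = -46/(-399127) - 293226*1/((23 + 47)*(65 + 277)*(177 - 1)) = -46*(-1/399127) - 293226/(342*(70*176)) = 46/399127 - 293226/(342*12320) = 46/399127 - 293226/4213440 = 46/399127 - 293226*1/4213440 = 46/399127 - 48871/702240 = -19473432577/280282944480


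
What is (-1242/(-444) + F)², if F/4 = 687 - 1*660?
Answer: 67223601/5476 ≈ 12276.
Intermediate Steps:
F = 108 (F = 4*(687 - 1*660) = 4*(687 - 660) = 4*27 = 108)
(-1242/(-444) + F)² = (-1242/(-444) + 108)² = (-1242*(-1/444) + 108)² = (207/74 + 108)² = (8199/74)² = 67223601/5476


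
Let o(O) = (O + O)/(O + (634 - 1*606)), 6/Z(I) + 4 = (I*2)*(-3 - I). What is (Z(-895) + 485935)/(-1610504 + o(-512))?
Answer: -15647006897269/51857828910992 ≈ -0.30173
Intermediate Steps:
Z(I) = 6/(-4 + 2*I*(-3 - I)) (Z(I) = 6/(-4 + (I*2)*(-3 - I)) = 6/(-4 + (2*I)*(-3 - I)) = 6/(-4 + 2*I*(-3 - I)))
o(O) = 2*O/(28 + O) (o(O) = (2*O)/(O + (634 - 606)) = (2*O)/(O + 28) = (2*O)/(28 + O) = 2*O/(28 + O))
(Z(-895) + 485935)/(-1610504 + o(-512)) = (-3/(2 + (-895)² + 3*(-895)) + 485935)/(-1610504 + 2*(-512)/(28 - 512)) = (-3/(2 + 801025 - 2685) + 485935)/(-1610504 + 2*(-512)/(-484)) = (-3/798342 + 485935)/(-1610504 + 2*(-512)*(-1/484)) = (-3*1/798342 + 485935)/(-1610504 + 256/121) = (-1/266114 + 485935)/(-194870728/121) = (129314106589/266114)*(-121/194870728) = -15647006897269/51857828910992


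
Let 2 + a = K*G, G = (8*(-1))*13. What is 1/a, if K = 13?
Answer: -1/1354 ≈ -0.00073855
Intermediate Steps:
G = -104 (G = -8*13 = -104)
a = -1354 (a = -2 + 13*(-104) = -2 - 1352 = -1354)
1/a = 1/(-1354) = -1/1354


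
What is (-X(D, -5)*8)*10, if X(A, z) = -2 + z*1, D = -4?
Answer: 560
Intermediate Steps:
X(A, z) = -2 + z
(-X(D, -5)*8)*10 = (-(-2 - 5)*8)*10 = (-1*(-7)*8)*10 = (7*8)*10 = 56*10 = 560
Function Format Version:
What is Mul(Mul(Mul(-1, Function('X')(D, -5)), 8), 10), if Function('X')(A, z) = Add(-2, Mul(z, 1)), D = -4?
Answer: 560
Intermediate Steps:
Function('X')(A, z) = Add(-2, z)
Mul(Mul(Mul(-1, Function('X')(D, -5)), 8), 10) = Mul(Mul(Mul(-1, Add(-2, -5)), 8), 10) = Mul(Mul(Mul(-1, -7), 8), 10) = Mul(Mul(7, 8), 10) = Mul(56, 10) = 560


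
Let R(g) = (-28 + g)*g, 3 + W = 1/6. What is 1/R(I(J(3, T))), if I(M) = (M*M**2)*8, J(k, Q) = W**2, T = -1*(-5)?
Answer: 34012224/578680668762337 ≈ 5.8775e-8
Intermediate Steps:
T = 5
W = -17/6 (W = -3 + 1/6 = -17/6 ≈ -2.8333)
J(k, Q) = 289/36 (J(k, Q) = (-17/6)**2 = 289/36)
I(M) = 8*M**3 (I(M) = M**3*8 = 8*M**3)
R(g) = g*(-28 + g)
1/R(I(J(3, T))) = 1/((8*(289/36)**3)*(-28 + 8*(289/36)**3)) = 1/((8*(24137569/46656))*(-28 + 8*(24137569/46656))) = 1/(24137569*(-28 + 24137569/5832)/5832) = 1/((24137569/5832)*(23974273/5832)) = 1/(578680668762337/34012224) = 34012224/578680668762337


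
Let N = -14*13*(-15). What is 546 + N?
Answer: 3276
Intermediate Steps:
N = 2730 (N = -182*(-15) = 2730)
546 + N = 546 + 2730 = 3276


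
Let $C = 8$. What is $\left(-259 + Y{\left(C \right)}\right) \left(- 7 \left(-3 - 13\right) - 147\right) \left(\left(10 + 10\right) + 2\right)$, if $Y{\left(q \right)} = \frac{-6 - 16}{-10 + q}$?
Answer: $190960$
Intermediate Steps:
$Y{\left(q \right)} = - \frac{22}{-10 + q}$
$\left(-259 + Y{\left(C \right)}\right) \left(- 7 \left(-3 - 13\right) - 147\right) \left(\left(10 + 10\right) + 2\right) = \left(-259 - \frac{22}{-10 + 8}\right) \left(- 7 \left(-3 - 13\right) - 147\right) \left(\left(10 + 10\right) + 2\right) = \left(-259 - \frac{22}{-2}\right) \left(\left(-7\right) \left(-16\right) - 147\right) \left(20 + 2\right) = \left(-259 - -11\right) \left(112 - 147\right) 22 = \left(-259 + 11\right) \left(-35\right) 22 = \left(-248\right) \left(-35\right) 22 = 8680 \cdot 22 = 190960$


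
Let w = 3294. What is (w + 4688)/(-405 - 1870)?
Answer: -614/175 ≈ -3.5086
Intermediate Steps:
(w + 4688)/(-405 - 1870) = (3294 + 4688)/(-405 - 1870) = 7982/(-2275) = 7982*(-1/2275) = -614/175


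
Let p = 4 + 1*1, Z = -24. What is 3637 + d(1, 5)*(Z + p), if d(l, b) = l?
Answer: 3618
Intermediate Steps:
p = 5 (p = 4 + 1 = 5)
3637 + d(1, 5)*(Z + p) = 3637 + 1*(-24 + 5) = 3637 + 1*(-19) = 3637 - 19 = 3618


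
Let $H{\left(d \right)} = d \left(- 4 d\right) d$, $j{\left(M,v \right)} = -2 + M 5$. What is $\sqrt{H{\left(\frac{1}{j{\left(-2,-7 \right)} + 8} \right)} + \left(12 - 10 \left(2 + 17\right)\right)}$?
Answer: $\frac{i \sqrt{2847}}{4} \approx 13.339 i$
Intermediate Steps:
$j{\left(M,v \right)} = -2 + 5 M$
$H{\left(d \right)} = - 4 d^{3}$ ($H{\left(d \right)} = - 4 d^{2} d = - 4 d^{3}$)
$\sqrt{H{\left(\frac{1}{j{\left(-2,-7 \right)} + 8} \right)} + \left(12 - 10 \left(2 + 17\right)\right)} = \sqrt{- 4 \left(\frac{1}{\left(-2 + 5 \left(-2\right)\right) + 8}\right)^{3} + \left(12 - 10 \left(2 + 17\right)\right)} = \sqrt{- 4 \left(\frac{1}{\left(-2 - 10\right) + 8}\right)^{3} + \left(12 - 190\right)} = \sqrt{- 4 \left(\frac{1}{-12 + 8}\right)^{3} + \left(12 - 190\right)} = \sqrt{- 4 \left(\frac{1}{-4}\right)^{3} - 178} = \sqrt{- 4 \left(- \frac{1}{4}\right)^{3} - 178} = \sqrt{\left(-4\right) \left(- \frac{1}{64}\right) - 178} = \sqrt{\frac{1}{16} - 178} = \sqrt{- \frac{2847}{16}} = \frac{i \sqrt{2847}}{4}$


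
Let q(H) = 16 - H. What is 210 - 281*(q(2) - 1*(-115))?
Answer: -36039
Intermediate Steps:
210 - 281*(q(2) - 1*(-115)) = 210 - 281*((16 - 1*2) - 1*(-115)) = 210 - 281*((16 - 2) + 115) = 210 - 281*(14 + 115) = 210 - 281*129 = 210 - 36249 = -36039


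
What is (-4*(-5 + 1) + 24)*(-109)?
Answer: -4360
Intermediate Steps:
(-4*(-5 + 1) + 24)*(-109) = (-4*(-4) + 24)*(-109) = (16 + 24)*(-109) = 40*(-109) = -4360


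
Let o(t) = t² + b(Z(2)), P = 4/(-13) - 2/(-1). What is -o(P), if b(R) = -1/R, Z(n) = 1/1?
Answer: -315/169 ≈ -1.8639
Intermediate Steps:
Z(n) = 1
P = 22/13 (P = 4*(-1/13) - 2*(-1) = -4/13 + 2 = 22/13 ≈ 1.6923)
o(t) = -1 + t² (o(t) = t² - 1/1 = t² - 1*1 = t² - 1 = -1 + t²)
-o(P) = -(-1 + (22/13)²) = -(-1 + 484/169) = -1*315/169 = -315/169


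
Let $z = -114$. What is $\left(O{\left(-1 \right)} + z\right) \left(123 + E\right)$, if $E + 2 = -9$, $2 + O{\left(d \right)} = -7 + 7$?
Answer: $-12992$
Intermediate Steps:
$O{\left(d \right)} = -2$ ($O{\left(d \right)} = -2 + \left(-7 + 7\right) = -2 + 0 = -2$)
$E = -11$ ($E = -2 - 9 = -11$)
$\left(O{\left(-1 \right)} + z\right) \left(123 + E\right) = \left(-2 - 114\right) \left(123 - 11\right) = \left(-116\right) 112 = -12992$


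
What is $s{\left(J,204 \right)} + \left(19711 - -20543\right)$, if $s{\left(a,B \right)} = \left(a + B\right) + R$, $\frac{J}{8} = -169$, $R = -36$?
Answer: $39070$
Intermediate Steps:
$J = -1352$ ($J = 8 \left(-169\right) = -1352$)
$s{\left(a,B \right)} = -36 + B + a$ ($s{\left(a,B \right)} = \left(a + B\right) - 36 = \left(B + a\right) - 36 = -36 + B + a$)
$s{\left(J,204 \right)} + \left(19711 - -20543\right) = \left(-36 + 204 - 1352\right) + \left(19711 - -20543\right) = -1184 + \left(19711 + 20543\right) = -1184 + 40254 = 39070$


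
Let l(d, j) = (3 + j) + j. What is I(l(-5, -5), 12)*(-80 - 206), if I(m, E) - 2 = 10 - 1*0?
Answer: -3432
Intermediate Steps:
l(d, j) = 3 + 2*j
I(m, E) = 12 (I(m, E) = 2 + (10 - 1*0) = 2 + (10 + 0) = 2 + 10 = 12)
I(l(-5, -5), 12)*(-80 - 206) = 12*(-80 - 206) = 12*(-286) = -3432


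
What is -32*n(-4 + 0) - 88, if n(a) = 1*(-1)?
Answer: -56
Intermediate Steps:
n(a) = -1
-32*n(-4 + 0) - 88 = -32*(-1) - 88 = 32 - 88 = -56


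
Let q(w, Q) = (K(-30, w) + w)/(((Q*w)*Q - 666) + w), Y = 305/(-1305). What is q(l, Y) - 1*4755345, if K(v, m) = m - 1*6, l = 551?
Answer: -237097389981/49859 ≈ -4.7554e+6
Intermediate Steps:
Y = -61/261 (Y = 305*(-1/1305) = -61/261 ≈ -0.23372)
K(v, m) = -6 + m (K(v, m) = m - 6 = -6 + m)
q(w, Q) = (-6 + 2*w)/(-666 + w + w*Q²) (q(w, Q) = ((-6 + w) + w)/(((Q*w)*Q - 666) + w) = (-6 + 2*w)/((w*Q² - 666) + w) = (-6 + 2*w)/((-666 + w*Q²) + w) = (-6 + 2*w)/(-666 + w + w*Q²))
q(l, Y) - 1*4755345 = 2*(-3 + 551)/(-666 + 551 + 551*(-61/261)²) - 1*4755345 = 2*548/(-666 + 551 + 551*(3721/68121)) - 4755345 = 2*548/(-666 + 551 + 70699/2349) - 4755345 = 2*548/(-199436/2349) - 4755345 = 2*(-2349/199436)*548 - 4755345 = -643626/49859 - 4755345 = -237097389981/49859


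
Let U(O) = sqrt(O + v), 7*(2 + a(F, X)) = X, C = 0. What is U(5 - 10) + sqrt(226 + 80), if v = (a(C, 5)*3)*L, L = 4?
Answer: 3*sqrt(34) + I*sqrt(1001)/7 ≈ 17.493 + 4.5198*I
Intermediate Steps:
a(F, X) = -2 + X/7
v = -108/7 (v = ((-2 + (1/7)*5)*3)*4 = ((-2 + 5/7)*3)*4 = -9/7*3*4 = -27/7*4 = -108/7 ≈ -15.429)
U(O) = sqrt(-108/7 + O) (U(O) = sqrt(O - 108/7) = sqrt(-108/7 + O))
U(5 - 10) + sqrt(226 + 80) = sqrt(-756 + 49*(5 - 10))/7 + sqrt(226 + 80) = sqrt(-756 + 49*(-5))/7 + sqrt(306) = sqrt(-756 - 245)/7 + 3*sqrt(34) = sqrt(-1001)/7 + 3*sqrt(34) = (I*sqrt(1001))/7 + 3*sqrt(34) = I*sqrt(1001)/7 + 3*sqrt(34) = 3*sqrt(34) + I*sqrt(1001)/7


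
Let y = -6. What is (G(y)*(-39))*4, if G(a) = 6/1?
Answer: -936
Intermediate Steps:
G(a) = 6 (G(a) = 6*1 = 6)
(G(y)*(-39))*4 = (6*(-39))*4 = -234*4 = -936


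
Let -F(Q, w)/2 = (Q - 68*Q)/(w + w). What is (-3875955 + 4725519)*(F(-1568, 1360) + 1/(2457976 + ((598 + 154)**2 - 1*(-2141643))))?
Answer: -28812281312925612/439035455 ≈ -6.5626e+7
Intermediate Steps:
F(Q, w) = 67*Q/w (F(Q, w) = -2*(Q - 68*Q)/(w + w) = -2*(-67*Q)/(2*w) = -2*(-67*Q)*1/(2*w) = -(-67)*Q/w = 67*Q/w)
(-3875955 + 4725519)*(F(-1568, 1360) + 1/(2457976 + ((598 + 154)**2 - 1*(-2141643)))) = (-3875955 + 4725519)*(67*(-1568)/1360 + 1/(2457976 + ((598 + 154)**2 - 1*(-2141643)))) = 849564*(67*(-1568)*(1/1360) + 1/(2457976 + (752**2 + 2141643))) = 849564*(-6566/85 + 1/(2457976 + (565504 + 2141643))) = 849564*(-6566/85 + 1/(2457976 + 2707147)) = 849564*(-6566/85 + 1/5165123) = 849564*(-33914197533/439035455) = -28812281312925612/439035455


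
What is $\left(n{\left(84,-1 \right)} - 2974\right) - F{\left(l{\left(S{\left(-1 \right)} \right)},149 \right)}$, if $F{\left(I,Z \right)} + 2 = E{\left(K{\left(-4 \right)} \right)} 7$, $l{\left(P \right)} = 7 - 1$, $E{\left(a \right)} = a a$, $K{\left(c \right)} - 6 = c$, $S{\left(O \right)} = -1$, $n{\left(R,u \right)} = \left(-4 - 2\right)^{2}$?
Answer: $-2964$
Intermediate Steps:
$n{\left(R,u \right)} = 36$ ($n{\left(R,u \right)} = \left(-6\right)^{2} = 36$)
$K{\left(c \right)} = 6 + c$
$E{\left(a \right)} = a^{2}$
$l{\left(P \right)} = 6$ ($l{\left(P \right)} = 7 - 1 = 6$)
$F{\left(I,Z \right)} = 26$ ($F{\left(I,Z \right)} = -2 + \left(6 - 4\right)^{2} \cdot 7 = -2 + 2^{2} \cdot 7 = -2 + 4 \cdot 7 = -2 + 28 = 26$)
$\left(n{\left(84,-1 \right)} - 2974\right) - F{\left(l{\left(S{\left(-1 \right)} \right)},149 \right)} = \left(36 - 2974\right) - 26 = -2938 - 26 = -2964$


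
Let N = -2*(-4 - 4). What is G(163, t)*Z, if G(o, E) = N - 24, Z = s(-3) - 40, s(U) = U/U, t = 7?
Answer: 312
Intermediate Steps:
s(U) = 1
N = 16 (N = -2*(-8) = 16)
Z = -39 (Z = 1 - 40 = -39)
G(o, E) = -8 (G(o, E) = 16 - 24 = -8)
G(163, t)*Z = -8*(-39) = 312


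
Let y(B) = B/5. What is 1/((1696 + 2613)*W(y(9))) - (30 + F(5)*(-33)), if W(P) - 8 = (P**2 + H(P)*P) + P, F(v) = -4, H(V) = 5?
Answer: -384629933/2374259 ≈ -162.00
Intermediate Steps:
y(B) = B/5 (y(B) = B*(1/5) = B/5)
W(P) = 8 + P**2 + 6*P (W(P) = 8 + ((P**2 + 5*P) + P) = 8 + (P**2 + 6*P) = 8 + P**2 + 6*P)
1/((1696 + 2613)*W(y(9))) - (30 + F(5)*(-33)) = 1/((1696 + 2613)*(8 + ((1/5)*9)**2 + 6*((1/5)*9))) - (30 - 4*(-33)) = 1/(4309*(8 + (9/5)**2 + 6*(9/5))) - (30 + 132) = 1/(4309*(8 + 81/25 + 54/5)) - 1*162 = 1/(4309*(551/25)) - 162 = (1/4309)*(25/551) - 162 = 25/2374259 - 162 = -384629933/2374259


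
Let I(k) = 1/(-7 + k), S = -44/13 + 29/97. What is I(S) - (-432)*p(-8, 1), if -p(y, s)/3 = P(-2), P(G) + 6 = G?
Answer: 131858963/12718 ≈ 10368.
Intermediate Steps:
P(G) = -6 + G
p(y, s) = 24 (p(y, s) = -3*(-6 - 2) = -3*(-8) = 24)
S = -3891/1261 (S = -44*1/13 + 29*(1/97) = -44/13 + 29/97 = -3891/1261 ≈ -3.0856)
I(S) - (-432)*p(-8, 1) = 1/(-7 - 3891/1261) - (-432)*24 = 1/(-12718/1261) - 1*(-10368) = -1261/12718 + 10368 = 131858963/12718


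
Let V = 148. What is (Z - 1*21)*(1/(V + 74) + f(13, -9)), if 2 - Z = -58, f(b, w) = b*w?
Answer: -337649/74 ≈ -4562.8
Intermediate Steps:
Z = 60 (Z = 2 - 1*(-58) = 2 + 58 = 60)
(Z - 1*21)*(1/(V + 74) + f(13, -9)) = (60 - 1*21)*(1/(148 + 74) + 13*(-9)) = (60 - 21)*(1/222 - 117) = 39*(1/222 - 117) = 39*(-25973/222) = -337649/74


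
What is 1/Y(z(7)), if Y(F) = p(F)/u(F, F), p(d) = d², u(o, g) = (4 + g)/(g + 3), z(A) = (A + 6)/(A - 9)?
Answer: 20/1183 ≈ 0.016906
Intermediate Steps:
z(A) = (6 + A)/(-9 + A)
u(o, g) = (4 + g)/(3 + g)
Y(F) = F²*(3 + F)/(4 + F) (Y(F) = F²/(((4 + F)/(3 + F))) = F²*((3 + F)/(4 + F)) = F²*(3 + F)/(4 + F))
1/Y(z(7)) = 1/(((6 + 7)/(-9 + 7))²*(3 + (6 + 7)/(-9 + 7))/(4 + (6 + 7)/(-9 + 7))) = 1/((13/(-2))²*(3 + 13/(-2))/(4 + 13/(-2))) = 1/((-½*13)²*(3 - ½*13)/(4 - ½*13)) = 1/((-13/2)²*(3 - 13/2)/(4 - 13/2)) = 1/((169/4)*(-7/2)/(-5/2)) = 1/((169/4)*(-⅖)*(-7/2)) = 1/(1183/20) = 20/1183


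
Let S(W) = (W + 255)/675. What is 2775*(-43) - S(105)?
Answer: -1789883/15 ≈ -1.1933e+5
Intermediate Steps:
S(W) = 17/45 + W/675 (S(W) = (255 + W)*(1/675) = 17/45 + W/675)
2775*(-43) - S(105) = 2775*(-43) - (17/45 + (1/675)*105) = -119325 - (17/45 + 7/45) = -119325 - 1*8/15 = -119325 - 8/15 = -1789883/15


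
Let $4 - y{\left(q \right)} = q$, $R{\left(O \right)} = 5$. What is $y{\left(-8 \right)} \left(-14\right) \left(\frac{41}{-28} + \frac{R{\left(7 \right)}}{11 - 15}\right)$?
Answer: $456$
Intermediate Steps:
$y{\left(q \right)} = 4 - q$
$y{\left(-8 \right)} \left(-14\right) \left(\frac{41}{-28} + \frac{R{\left(7 \right)}}{11 - 15}\right) = \left(4 - -8\right) \left(-14\right) \left(\frac{41}{-28} + \frac{5}{11 - 15}\right) = \left(4 + 8\right) \left(-14\right) \left(41 \left(- \frac{1}{28}\right) + \frac{5}{11 - 15}\right) = 12 \left(-14\right) \left(- \frac{41}{28} + \frac{5}{-4}\right) = - 168 \left(- \frac{41}{28} + 5 \left(- \frac{1}{4}\right)\right) = - 168 \left(- \frac{41}{28} - \frac{5}{4}\right) = \left(-168\right) \left(- \frac{19}{7}\right) = 456$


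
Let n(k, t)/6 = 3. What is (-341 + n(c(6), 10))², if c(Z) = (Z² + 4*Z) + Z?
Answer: 104329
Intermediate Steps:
c(Z) = Z² + 5*Z
n(k, t) = 18 (n(k, t) = 6*3 = 18)
(-341 + n(c(6), 10))² = (-341 + 18)² = (-323)² = 104329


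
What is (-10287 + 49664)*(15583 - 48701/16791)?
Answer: 10301237883404/16791 ≈ 6.1350e+8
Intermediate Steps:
(-10287 + 49664)*(15583 - 48701/16791) = 39377*(15583 - 48701*1/16791) = 39377*(15583 - 48701/16791) = 39377*(261605452/16791) = 10301237883404/16791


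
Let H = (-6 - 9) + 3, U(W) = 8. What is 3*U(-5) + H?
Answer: 12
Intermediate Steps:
H = -12 (H = -15 + 3 = -12)
3*U(-5) + H = 3*8 - 12 = 24 - 12 = 12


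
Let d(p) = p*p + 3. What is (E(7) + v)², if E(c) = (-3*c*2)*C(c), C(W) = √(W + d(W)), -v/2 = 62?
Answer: 119452 + 10416*√59 ≈ 1.9946e+5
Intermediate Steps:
v = -124 (v = -2*62 = -124)
d(p) = 3 + p² (d(p) = p² + 3 = 3 + p²)
C(W) = √(3 + W + W²) (C(W) = √(W + (3 + W²)) = √(3 + W + W²))
E(c) = -6*c*√(3 + c + c²) (E(c) = (-3*c*2)*√(3 + c + c²) = (-6*c)*√(3 + c + c²) = -6*c*√(3 + c + c²))
(E(7) + v)² = (-6*7*√(3 + 7 + 7²) - 124)² = (-6*7*√(3 + 7 + 49) - 124)² = (-6*7*√59 - 124)² = (-42*√59 - 124)² = (-124 - 42*√59)²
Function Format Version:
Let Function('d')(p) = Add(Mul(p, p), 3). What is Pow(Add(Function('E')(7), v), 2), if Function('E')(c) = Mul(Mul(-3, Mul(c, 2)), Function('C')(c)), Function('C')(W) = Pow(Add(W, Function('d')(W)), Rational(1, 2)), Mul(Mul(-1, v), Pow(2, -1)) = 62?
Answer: Add(119452, Mul(10416, Pow(59, Rational(1, 2)))) ≈ 1.9946e+5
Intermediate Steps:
v = -124 (v = Mul(-2, 62) = -124)
Function('d')(p) = Add(3, Pow(p, 2)) (Function('d')(p) = Add(Pow(p, 2), 3) = Add(3, Pow(p, 2)))
Function('C')(W) = Pow(Add(3, W, Pow(W, 2)), Rational(1, 2)) (Function('C')(W) = Pow(Add(W, Add(3, Pow(W, 2))), Rational(1, 2)) = Pow(Add(3, W, Pow(W, 2)), Rational(1, 2)))
Function('E')(c) = Mul(-6, c, Pow(Add(3, c, Pow(c, 2)), Rational(1, 2))) (Function('E')(c) = Mul(Mul(-3, Mul(c, 2)), Pow(Add(3, c, Pow(c, 2)), Rational(1, 2))) = Mul(Mul(-3, Mul(2, c)), Pow(Add(3, c, Pow(c, 2)), Rational(1, 2))) = Mul(Mul(-6, c), Pow(Add(3, c, Pow(c, 2)), Rational(1, 2))) = Mul(-6, c, Pow(Add(3, c, Pow(c, 2)), Rational(1, 2))))
Pow(Add(Function('E')(7), v), 2) = Pow(Add(Mul(-6, 7, Pow(Add(3, 7, Pow(7, 2)), Rational(1, 2))), -124), 2) = Pow(Add(Mul(-6, 7, Pow(Add(3, 7, 49), Rational(1, 2))), -124), 2) = Pow(Add(Mul(-6, 7, Pow(59, Rational(1, 2))), -124), 2) = Pow(Add(Mul(-42, Pow(59, Rational(1, 2))), -124), 2) = Pow(Add(-124, Mul(-42, Pow(59, Rational(1, 2)))), 2)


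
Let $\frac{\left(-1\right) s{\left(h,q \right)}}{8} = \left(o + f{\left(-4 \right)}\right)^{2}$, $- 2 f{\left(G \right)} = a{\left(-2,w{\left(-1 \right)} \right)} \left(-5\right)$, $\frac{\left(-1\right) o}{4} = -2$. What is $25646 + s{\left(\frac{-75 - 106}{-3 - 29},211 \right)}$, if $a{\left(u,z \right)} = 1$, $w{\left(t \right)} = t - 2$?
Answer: $24764$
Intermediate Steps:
$w{\left(t \right)} = -2 + t$
$o = 8$ ($o = \left(-4\right) \left(-2\right) = 8$)
$f{\left(G \right)} = \frac{5}{2}$ ($f{\left(G \right)} = - \frac{1 \left(-5\right)}{2} = \left(- \frac{1}{2}\right) \left(-5\right) = \frac{5}{2}$)
$s{\left(h,q \right)} = -882$ ($s{\left(h,q \right)} = - 8 \left(8 + \frac{5}{2}\right)^{2} = - 8 \left(\frac{21}{2}\right)^{2} = \left(-8\right) \frac{441}{4} = -882$)
$25646 + s{\left(\frac{-75 - 106}{-3 - 29},211 \right)} = 25646 - 882 = 24764$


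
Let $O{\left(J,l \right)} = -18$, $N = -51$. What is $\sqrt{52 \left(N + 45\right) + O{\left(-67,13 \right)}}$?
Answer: $i \sqrt{330} \approx 18.166 i$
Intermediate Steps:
$\sqrt{52 \left(N + 45\right) + O{\left(-67,13 \right)}} = \sqrt{52 \left(-51 + 45\right) - 18} = \sqrt{52 \left(-6\right) - 18} = \sqrt{-312 - 18} = \sqrt{-330} = i \sqrt{330}$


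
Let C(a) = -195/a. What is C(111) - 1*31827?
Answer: -1177664/37 ≈ -31829.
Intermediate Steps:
C(111) - 1*31827 = -195/111 - 1*31827 = -195*1/111 - 31827 = -65/37 - 31827 = -1177664/37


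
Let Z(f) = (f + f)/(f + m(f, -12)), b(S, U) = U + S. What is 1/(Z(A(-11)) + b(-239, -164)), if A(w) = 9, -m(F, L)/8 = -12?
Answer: -35/14099 ≈ -0.0024824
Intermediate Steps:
m(F, L) = 96 (m(F, L) = -8*(-12) = 96)
b(S, U) = S + U
Z(f) = 2*f/(96 + f) (Z(f) = (f + f)/(f + 96) = (2*f)/(96 + f) = 2*f/(96 + f))
1/(Z(A(-11)) + b(-239, -164)) = 1/(2*9/(96 + 9) + (-239 - 164)) = 1/(2*9/105 - 403) = 1/(2*9*(1/105) - 403) = 1/(6/35 - 403) = 1/(-14099/35) = -35/14099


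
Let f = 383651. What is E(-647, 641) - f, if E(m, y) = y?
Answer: -383010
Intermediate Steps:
E(-647, 641) - f = 641 - 1*383651 = 641 - 383651 = -383010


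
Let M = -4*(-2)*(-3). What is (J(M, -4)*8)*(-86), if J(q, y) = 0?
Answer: 0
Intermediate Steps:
M = -24 (M = 8*(-3) = -24)
(J(M, -4)*8)*(-86) = (0*8)*(-86) = 0*(-86) = 0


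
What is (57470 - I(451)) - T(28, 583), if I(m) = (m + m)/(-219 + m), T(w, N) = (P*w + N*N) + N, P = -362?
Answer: -31652907/116 ≈ -2.7287e+5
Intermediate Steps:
T(w, N) = N + N**2 - 362*w (T(w, N) = (-362*w + N*N) + N = (-362*w + N**2) + N = (N**2 - 362*w) + N = N + N**2 - 362*w)
I(m) = 2*m/(-219 + m) (I(m) = (2*m)/(-219 + m) = 2*m/(-219 + m))
(57470 - I(451)) - T(28, 583) = (57470 - 2*451/(-219 + 451)) - (583 + 583**2 - 362*28) = (57470 - 2*451/232) - (583 + 339889 - 10136) = (57470 - 2*451/232) - 1*330336 = (57470 - 1*451/116) - 330336 = (57470 - 451/116) - 330336 = 6666069/116 - 330336 = -31652907/116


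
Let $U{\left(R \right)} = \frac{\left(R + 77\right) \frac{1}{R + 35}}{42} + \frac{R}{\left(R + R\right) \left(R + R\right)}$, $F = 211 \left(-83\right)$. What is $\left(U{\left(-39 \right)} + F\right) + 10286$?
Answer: $- \frac{3946069}{546} \approx -7227.2$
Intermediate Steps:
$F = -17513$
$U{\left(R \right)} = \frac{1}{4 R} + \frac{77 + R}{42 \left(35 + R\right)}$ ($U{\left(R \right)} = \frac{77 + R}{35 + R} \frac{1}{42} + \frac{R}{2 R 2 R} = \frac{77 + R}{35 + R} \frac{1}{42} + \frac{R}{4 R^{2}} = \frac{77 + R}{42 \left(35 + R\right)} + R \frac{1}{4 R^{2}} = \frac{77 + R}{42 \left(35 + R\right)} + \frac{1}{4 R} = \frac{1}{4 R} + \frac{77 + R}{42 \left(35 + R\right)}$)
$\left(U{\left(-39 \right)} + F\right) + 10286 = \left(\frac{735 + 2 \left(-39\right)^{2} + 175 \left(-39\right)}{84 \left(-39\right) \left(35 - 39\right)} - 17513\right) + 10286 = \left(\frac{1}{84} \left(- \frac{1}{39}\right) \frac{1}{-4} \left(735 + 2 \cdot 1521 - 6825\right) - 17513\right) + 10286 = \left(\frac{1}{84} \left(- \frac{1}{39}\right) \left(- \frac{1}{4}\right) \left(735 + 3042 - 6825\right) - 17513\right) + 10286 = \left(\frac{1}{84} \left(- \frac{1}{39}\right) \left(- \frac{1}{4}\right) \left(-3048\right) - 17513\right) + 10286 = \left(- \frac{127}{546} - 17513\right) + 10286 = - \frac{9562225}{546} + 10286 = - \frac{3946069}{546}$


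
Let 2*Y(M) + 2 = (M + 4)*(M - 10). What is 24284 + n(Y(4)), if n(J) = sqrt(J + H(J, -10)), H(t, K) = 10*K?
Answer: 24284 + 5*I*sqrt(5) ≈ 24284.0 + 11.18*I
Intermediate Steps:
Y(M) = -1 + (-10 + M)*(4 + M)/2 (Y(M) = -1 + ((M + 4)*(M - 10))/2 = -1 + ((4 + M)*(-10 + M))/2 = -1 + ((-10 + M)*(4 + M))/2 = -1 + (-10 + M)*(4 + M)/2)
n(J) = sqrt(-100 + J) (n(J) = sqrt(J + 10*(-10)) = sqrt(J - 100) = sqrt(-100 + J))
24284 + n(Y(4)) = 24284 + sqrt(-100 + (-21 + (1/2)*4**2 - 3*4)) = 24284 + sqrt(-100 + (-21 + (1/2)*16 - 12)) = 24284 + sqrt(-100 + (-21 + 8 - 12)) = 24284 + sqrt(-100 - 25) = 24284 + sqrt(-125) = 24284 + 5*I*sqrt(5)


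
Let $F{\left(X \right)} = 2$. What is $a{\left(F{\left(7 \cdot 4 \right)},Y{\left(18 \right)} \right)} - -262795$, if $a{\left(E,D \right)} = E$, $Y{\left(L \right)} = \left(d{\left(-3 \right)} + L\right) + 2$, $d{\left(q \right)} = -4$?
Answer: $262797$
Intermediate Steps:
$Y{\left(L \right)} = -2 + L$ ($Y{\left(L \right)} = \left(-4 + L\right) + 2 = -2 + L$)
$a{\left(F{\left(7 \cdot 4 \right)},Y{\left(18 \right)} \right)} - -262795 = 2 - -262795 = 2 + 262795 = 262797$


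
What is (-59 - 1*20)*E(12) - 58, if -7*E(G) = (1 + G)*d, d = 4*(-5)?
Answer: -20946/7 ≈ -2992.3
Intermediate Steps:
d = -20
E(G) = 20/7 + 20*G/7 (E(G) = -(1 + G)*(-20)/7 = -(-20 - 20*G)/7 = 20/7 + 20*G/7)
(-59 - 1*20)*E(12) - 58 = (-59 - 1*20)*(20/7 + (20/7)*12) - 58 = (-59 - 20)*(20/7 + 240/7) - 58 = -79*260/7 - 58 = -20540/7 - 58 = -20946/7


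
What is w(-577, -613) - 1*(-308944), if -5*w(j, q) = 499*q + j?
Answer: 1851184/5 ≈ 3.7024e+5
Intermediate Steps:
w(j, q) = -499*q/5 - j/5 (w(j, q) = -(499*q + j)/5 = -(j + 499*q)/5 = -499*q/5 - j/5)
w(-577, -613) - 1*(-308944) = (-499/5*(-613) - 1/5*(-577)) - 1*(-308944) = (305887/5 + 577/5) + 308944 = 306464/5 + 308944 = 1851184/5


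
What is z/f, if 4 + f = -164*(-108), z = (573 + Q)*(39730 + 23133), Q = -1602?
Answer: -64686027/17708 ≈ -3652.9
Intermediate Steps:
z = -64686027 (z = (573 - 1602)*(39730 + 23133) = -1029*62863 = -64686027)
f = 17708 (f = -4 - 164*(-108) = -4 + 17712 = 17708)
z/f = -64686027/17708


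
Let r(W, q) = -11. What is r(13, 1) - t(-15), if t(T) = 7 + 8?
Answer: -26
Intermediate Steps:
t(T) = 15
r(13, 1) - t(-15) = -11 - 1*15 = -11 - 15 = -26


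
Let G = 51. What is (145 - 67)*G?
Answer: 3978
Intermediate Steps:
(145 - 67)*G = (145 - 67)*51 = 78*51 = 3978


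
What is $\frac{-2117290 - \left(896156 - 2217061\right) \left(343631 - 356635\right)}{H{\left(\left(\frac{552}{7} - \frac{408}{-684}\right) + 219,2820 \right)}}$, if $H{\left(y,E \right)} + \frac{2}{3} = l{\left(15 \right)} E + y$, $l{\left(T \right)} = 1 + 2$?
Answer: $- \frac{6854487198090}{3494357} \approx -1.9616 \cdot 10^{6}$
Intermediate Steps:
$l{\left(T \right)} = 3$
$H{\left(y,E \right)} = - \frac{2}{3} + y + 3 E$ ($H{\left(y,E \right)} = - \frac{2}{3} + \left(3 E + y\right) = - \frac{2}{3} + \left(y + 3 E\right) = - \frac{2}{3} + y + 3 E$)
$\frac{-2117290 - \left(896156 - 2217061\right) \left(343631 - 356635\right)}{H{\left(\left(\frac{552}{7} - \frac{408}{-684}\right) + 219,2820 \right)}} = \frac{-2117290 - \left(896156 - 2217061\right) \left(343631 - 356635\right)}{- \frac{2}{3} + \left(\left(\frac{552}{7} - \frac{408}{-684}\right) + 219\right) + 3 \cdot 2820} = \frac{-2117290 - \left(-1320905\right) \left(-13004\right)}{- \frac{2}{3} + \left(\left(552 \cdot \frac{1}{7} - - \frac{34}{57}\right) + 219\right) + 8460} = \frac{-2117290 - 17177048620}{- \frac{2}{3} + \left(\left(\frac{552}{7} + \frac{34}{57}\right) + 219\right) + 8460} = \frac{-2117290 - 17177048620}{- \frac{2}{3} + \left(\frac{31702}{399} + 219\right) + 8460} = - \frac{17179165910}{- \frac{2}{3} + \frac{119083}{399} + 8460} = - \frac{17179165910}{\frac{3494357}{399}} = \left(-17179165910\right) \frac{399}{3494357} = - \frac{6854487198090}{3494357}$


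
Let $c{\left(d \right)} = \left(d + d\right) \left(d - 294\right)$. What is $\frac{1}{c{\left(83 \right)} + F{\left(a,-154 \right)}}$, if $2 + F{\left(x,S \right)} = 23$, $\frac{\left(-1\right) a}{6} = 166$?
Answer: $- \frac{1}{35005} \approx -2.8567 \cdot 10^{-5}$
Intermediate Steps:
$a = -996$ ($a = \left(-6\right) 166 = -996$)
$F{\left(x,S \right)} = 21$ ($F{\left(x,S \right)} = -2 + 23 = 21$)
$c{\left(d \right)} = 2 d \left(-294 + d\right)$
$\frac{1}{c{\left(83 \right)} + F{\left(a,-154 \right)}} = \frac{1}{2 \cdot 83 \left(-294 + 83\right) + 21} = \frac{1}{2 \cdot 83 \left(-211\right) + 21} = \frac{1}{-35026 + 21} = \frac{1}{-35005} = - \frac{1}{35005}$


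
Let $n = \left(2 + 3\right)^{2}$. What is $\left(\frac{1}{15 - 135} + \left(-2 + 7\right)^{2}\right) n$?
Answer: $\frac{14995}{24} \approx 624.79$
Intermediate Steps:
$n = 25$ ($n = 5^{2} = 25$)
$\left(\frac{1}{15 - 135} + \left(-2 + 7\right)^{2}\right) n = \left(\frac{1}{15 - 135} + \left(-2 + 7\right)^{2}\right) 25 = \left(\frac{1}{-120} + 5^{2}\right) 25 = \left(- \frac{1}{120} + 25\right) 25 = \frac{2999}{120} \cdot 25 = \frac{14995}{24}$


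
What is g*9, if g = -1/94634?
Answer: -9/94634 ≈ -9.5103e-5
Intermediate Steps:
g = -1/94634 (g = -1*1/94634 = -1/94634 ≈ -1.0567e-5)
g*9 = -1/94634*9 = -9/94634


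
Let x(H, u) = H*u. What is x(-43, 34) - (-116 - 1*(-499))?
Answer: -1845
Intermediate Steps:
x(-43, 34) - (-116 - 1*(-499)) = -43*34 - (-116 - 1*(-499)) = -1462 - (-116 + 499) = -1462 - 1*383 = -1462 - 383 = -1845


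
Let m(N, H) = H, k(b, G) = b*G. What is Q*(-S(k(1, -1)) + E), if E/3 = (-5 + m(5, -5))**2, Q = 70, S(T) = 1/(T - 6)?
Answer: 21010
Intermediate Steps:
k(b, G) = G*b
S(T) = 1/(-6 + T)
E = 300 (E = 3*(-5 - 5)**2 = 3*(-10)**2 = 3*100 = 300)
Q*(-S(k(1, -1)) + E) = 70*(-1/(-6 - 1*1) + 300) = 70*(-1/(-6 - 1) + 300) = 70*(-1/(-7) + 300) = 70*(-1*(-1/7) + 300) = 70*(1/7 + 300) = 70*(2101/7) = 21010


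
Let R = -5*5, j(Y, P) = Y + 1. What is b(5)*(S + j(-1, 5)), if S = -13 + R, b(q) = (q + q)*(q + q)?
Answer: -3800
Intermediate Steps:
j(Y, P) = 1 + Y
b(q) = 4*q² (b(q) = (2*q)*(2*q) = 4*q²)
R = -25
S = -38 (S = -13 - 25 = -38)
b(5)*(S + j(-1, 5)) = (4*5²)*(-38 + (1 - 1)) = (4*25)*(-38 + 0) = 100*(-38) = -3800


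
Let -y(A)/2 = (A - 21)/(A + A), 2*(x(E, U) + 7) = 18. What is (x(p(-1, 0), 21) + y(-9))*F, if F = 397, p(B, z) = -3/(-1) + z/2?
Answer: -1588/3 ≈ -529.33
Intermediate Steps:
p(B, z) = 3 + z/2 (p(B, z) = -3*(-1) + z*(½) = 3 + z/2)
x(E, U) = 2 (x(E, U) = -7 + (½)*18 = -7 + 9 = 2)
y(A) = -(-21 + A)/A (y(A) = -2*(A - 21)/(A + A) = -2*(-21 + A)/(2*A) = -2*(-21 + A)*1/(2*A) = -(-21 + A)/A)
(x(p(-1, 0), 21) + y(-9))*F = (2 + (21 - 1*(-9))/(-9))*397 = (2 - (21 + 9)/9)*397 = (2 - ⅑*30)*397 = (2 - 10/3)*397 = -4/3*397 = -1588/3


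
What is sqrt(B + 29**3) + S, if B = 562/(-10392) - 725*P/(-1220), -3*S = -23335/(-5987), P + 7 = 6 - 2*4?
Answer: -23335/17961 + 7*sqrt(3124493848857)/79239 ≈ 154.85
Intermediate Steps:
P = -9 (P = -7 + (6 - 2*4) = -7 + (6 - 8) = -7 - 2 = -9)
S = -23335/17961 (S = -(-23335)/(3*(-5987)) = -(-23335)*(-1)/(3*5987) = -1/3*23335/5987 = -23335/17961 ≈ -1.2992)
B = -428084/79239 (B = 562/(-10392) - 725*(-9)/(-1220) = 562*(-1/10392) + 6525*(-1/1220) = -281/5196 - 1305/244 = -428084/79239 ≈ -5.4024)
sqrt(B + 29**3) + S = sqrt(-428084/79239 + 29**3) - 23335/17961 = sqrt(-428084/79239 + 24389) - 23335/17961 = sqrt(1932131887/79239) - 23335/17961 = 7*sqrt(3124493848857)/79239 - 23335/17961 = -23335/17961 + 7*sqrt(3124493848857)/79239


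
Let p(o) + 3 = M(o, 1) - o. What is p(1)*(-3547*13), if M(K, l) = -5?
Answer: 414999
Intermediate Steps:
p(o) = -8 - o (p(o) = -3 + (-5 - o) = -8 - o)
p(1)*(-3547*13) = (-8 - 1*1)*(-3547*13) = (-8 - 1)*(-46111) = -9*(-46111) = 414999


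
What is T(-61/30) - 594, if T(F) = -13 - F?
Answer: -18149/30 ≈ -604.97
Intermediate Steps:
T(-61/30) - 594 = (-13 - (-61)/30) - 594 = (-13 - 1*(-61/30)) - 594 = (-13 + 61/30) - 594 = -329/30 - 594 = -18149/30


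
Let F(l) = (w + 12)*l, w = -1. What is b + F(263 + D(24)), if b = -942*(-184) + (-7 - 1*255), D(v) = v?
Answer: 176223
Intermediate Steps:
F(l) = 11*l (F(l) = (-1 + 12)*l = 11*l)
b = 173066 (b = 173328 + (-7 - 255) = 173328 - 262 = 173066)
b + F(263 + D(24)) = 173066 + 11*(263 + 24) = 173066 + 11*287 = 173066 + 3157 = 176223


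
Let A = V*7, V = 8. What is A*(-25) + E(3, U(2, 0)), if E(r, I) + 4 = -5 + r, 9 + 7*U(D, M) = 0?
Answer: -1406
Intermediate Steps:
U(D, M) = -9/7 (U(D, M) = -9/7 + (⅐)*0 = -9/7 + 0 = -9/7)
E(r, I) = -9 + r (E(r, I) = -4 + (-5 + r) = -9 + r)
A = 56 (A = 8*7 = 56)
A*(-25) + E(3, U(2, 0)) = 56*(-25) + (-9 + 3) = -1400 - 6 = -1406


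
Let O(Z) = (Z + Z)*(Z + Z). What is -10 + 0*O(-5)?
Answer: -10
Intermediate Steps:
O(Z) = 4*Z**2 (O(Z) = (2*Z)*(2*Z) = 4*Z**2)
-10 + 0*O(-5) = -10 + 0*(4*(-5)**2) = -10 + 0*(4*25) = -10 + 0*100 = -10 + 0 = -10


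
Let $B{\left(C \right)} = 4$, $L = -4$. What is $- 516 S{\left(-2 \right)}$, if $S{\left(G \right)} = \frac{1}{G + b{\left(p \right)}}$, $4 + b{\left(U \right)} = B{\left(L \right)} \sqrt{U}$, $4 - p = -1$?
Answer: $- \frac{774}{11} - \frac{516 \sqrt{5}}{11} \approx -175.26$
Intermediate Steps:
$p = 5$ ($p = 4 - -1 = 4 + 1 = 5$)
$b{\left(U \right)} = -4 + 4 \sqrt{U}$
$S{\left(G \right)} = \frac{1}{-4 + G + 4 \sqrt{5}}$ ($S{\left(G \right)} = \frac{1}{G - \left(4 - 4 \sqrt{5}\right)} = \frac{1}{-4 + G + 4 \sqrt{5}}$)
$- 516 S{\left(-2 \right)} = - \frac{516}{-4 - 2 + 4 \sqrt{5}} = - \frac{516}{-6 + 4 \sqrt{5}}$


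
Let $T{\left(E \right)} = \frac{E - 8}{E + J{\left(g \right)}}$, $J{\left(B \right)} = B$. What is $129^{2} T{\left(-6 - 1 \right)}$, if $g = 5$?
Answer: $\frac{249615}{2} \approx 1.2481 \cdot 10^{5}$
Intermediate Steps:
$T{\left(E \right)} = \frac{-8 + E}{5 + E}$ ($T{\left(E \right)} = \frac{E - 8}{E + 5} = \frac{-8 + E}{5 + E}$)
$129^{2} T{\left(-6 - 1 \right)} = 129^{2} \frac{-8 - 7}{5 - 7} = 16641 \frac{-8 - 7}{5 - 7} = 16641 \frac{1}{-2} \left(-15\right) = 16641 \left(\left(- \frac{1}{2}\right) \left(-15\right)\right) = 16641 \cdot \frac{15}{2} = \frac{249615}{2}$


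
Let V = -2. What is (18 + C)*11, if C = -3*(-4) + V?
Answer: 308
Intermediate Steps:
C = 10 (C = -3*(-4) - 2 = 12 - 2 = 10)
(18 + C)*11 = (18 + 10)*11 = 28*11 = 308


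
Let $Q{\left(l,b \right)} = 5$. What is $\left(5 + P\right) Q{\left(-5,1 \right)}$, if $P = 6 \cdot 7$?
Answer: $235$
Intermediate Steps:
$P = 42$
$\left(5 + P\right) Q{\left(-5,1 \right)} = \left(5 + 42\right) 5 = 47 \cdot 5 = 235$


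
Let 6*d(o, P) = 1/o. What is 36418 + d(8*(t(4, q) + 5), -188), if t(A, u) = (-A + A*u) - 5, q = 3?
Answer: 13984513/384 ≈ 36418.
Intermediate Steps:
t(A, u) = -5 - A + A*u
d(o, P) = 1/(6*o)
36418 + d(8*(t(4, q) + 5), -188) = 36418 + 1/(6*((8*((-5 - 1*4 + 4*3) + 5)))) = 36418 + 1/(6*((8*((-5 - 4 + 12) + 5)))) = 36418 + 1/(6*((8*(3 + 5)))) = 36418 + 1/(6*((8*8))) = 36418 + (1/6)/64 = 36418 + (1/6)*(1/64) = 36418 + 1/384 = 13984513/384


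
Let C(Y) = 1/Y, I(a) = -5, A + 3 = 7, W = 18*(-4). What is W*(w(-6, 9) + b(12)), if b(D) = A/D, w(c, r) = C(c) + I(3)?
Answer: 348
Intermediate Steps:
W = -72
A = 4 (A = -3 + 7 = 4)
w(c, r) = -5 + 1/c (w(c, r) = 1/c - 5 = -5 + 1/c)
b(D) = 4/D
W*(w(-6, 9) + b(12)) = -72*((-5 + 1/(-6)) + 4/12) = -72*((-5 - ⅙) + 4*(1/12)) = -72*(-31/6 + ⅓) = -72*(-29/6) = 348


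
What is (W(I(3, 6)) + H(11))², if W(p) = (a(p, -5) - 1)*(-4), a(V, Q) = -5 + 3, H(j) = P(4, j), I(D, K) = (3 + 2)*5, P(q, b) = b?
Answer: 529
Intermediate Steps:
I(D, K) = 25 (I(D, K) = 5*5 = 25)
H(j) = j
a(V, Q) = -2
W(p) = 12 (W(p) = (-2 - 1)*(-4) = -3*(-4) = 12)
(W(I(3, 6)) + H(11))² = (12 + 11)² = 23² = 529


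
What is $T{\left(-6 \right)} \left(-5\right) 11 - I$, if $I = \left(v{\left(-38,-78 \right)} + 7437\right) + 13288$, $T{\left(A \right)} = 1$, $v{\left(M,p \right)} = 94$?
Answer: $-20874$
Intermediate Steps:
$I = 20819$ ($I = \left(94 + 7437\right) + 13288 = 7531 + 13288 = 20819$)
$T{\left(-6 \right)} \left(-5\right) 11 - I = 1 \left(-5\right) 11 - 20819 = \left(-5\right) 11 - 20819 = -55 - 20819 = -20874$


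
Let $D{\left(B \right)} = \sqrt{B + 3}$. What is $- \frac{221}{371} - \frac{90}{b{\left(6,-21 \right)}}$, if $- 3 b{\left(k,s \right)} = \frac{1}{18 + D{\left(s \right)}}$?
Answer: $\frac{1802839}{371} + 810 i \sqrt{2} \approx 4859.4 + 1145.5 i$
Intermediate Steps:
$D{\left(B \right)} = \sqrt{3 + B}$
$b{\left(k,s \right)} = - \frac{1}{3 \left(18 + \sqrt{3 + s}\right)}$
$- \frac{221}{371} - \frac{90}{b{\left(6,-21 \right)}} = - \frac{221}{371} - \frac{90}{\left(-1\right) \frac{1}{54 + 3 \sqrt{3 - 21}}} = \left(-221\right) \frac{1}{371} - \frac{90}{\left(-1\right) \frac{1}{54 + 3 \sqrt{-18}}} = - \frac{221}{371} - \frac{90}{\left(-1\right) \frac{1}{54 + 3 \cdot 3 i \sqrt{2}}} = - \frac{221}{371} - \frac{90}{\left(-1\right) \frac{1}{54 + 9 i \sqrt{2}}} = - \frac{221}{371} - 90 \left(-54 - 9 i \sqrt{2}\right) = - \frac{221}{371} + \left(4860 + 810 i \sqrt{2}\right) = \frac{1802839}{371} + 810 i \sqrt{2}$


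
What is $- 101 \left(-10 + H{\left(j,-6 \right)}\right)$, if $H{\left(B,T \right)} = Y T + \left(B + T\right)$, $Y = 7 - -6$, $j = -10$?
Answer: $10504$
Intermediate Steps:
$Y = 13$ ($Y = 7 + 6 = 13$)
$H{\left(B,T \right)} = B + 14 T$ ($H{\left(B,T \right)} = 13 T + \left(B + T\right) = B + 14 T$)
$- 101 \left(-10 + H{\left(j,-6 \right)}\right) = - 101 \left(-10 + \left(-10 + 14 \left(-6\right)\right)\right) = - 101 \left(-10 - 94\right) = \left(-101\right) \left(-104\right) = 10504$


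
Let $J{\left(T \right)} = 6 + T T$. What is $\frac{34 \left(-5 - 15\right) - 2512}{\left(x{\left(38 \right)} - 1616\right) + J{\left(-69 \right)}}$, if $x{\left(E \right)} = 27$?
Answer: $- \frac{228}{227} \approx -1.0044$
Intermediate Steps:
$J{\left(T \right)} = 6 + T^{2}$
$\frac{34 \left(-5 - 15\right) - 2512}{\left(x{\left(38 \right)} - 1616\right) + J{\left(-69 \right)}} = \frac{34 \left(-5 - 15\right) - 2512}{\left(27 - 1616\right) + \left(6 + \left(-69\right)^{2}\right)} = \frac{34 \left(-20\right) - 2512}{\left(27 - 1616\right) + \left(6 + 4761\right)} = \frac{-680 - 2512}{-1589 + 4767} = - \frac{3192}{3178} = \left(-3192\right) \frac{1}{3178} = - \frac{228}{227}$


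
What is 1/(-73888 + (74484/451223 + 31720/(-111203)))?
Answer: -822579529/60778855090380 ≈ -1.3534e-5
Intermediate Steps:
1/(-73888 + (74484/451223 + 31720/(-111203))) = 1/(-73888 + (74484*(1/451223) + 31720*(-1/111203))) = 1/(-73888 + (74484/451223 - 520/1823)) = 1/(-73888 - 98851628/822579529) = 1/(-60778855090380/822579529) = -822579529/60778855090380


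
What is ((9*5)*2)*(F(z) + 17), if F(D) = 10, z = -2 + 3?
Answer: 2430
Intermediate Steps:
z = 1
((9*5)*2)*(F(z) + 17) = ((9*5)*2)*(10 + 17) = (45*2)*27 = 90*27 = 2430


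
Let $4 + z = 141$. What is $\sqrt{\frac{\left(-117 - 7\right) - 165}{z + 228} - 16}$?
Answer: $\frac{3 i \sqrt{248565}}{365} \approx 4.0978 i$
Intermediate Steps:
$z = 137$ ($z = -4 + 141 = 137$)
$\sqrt{\frac{\left(-117 - 7\right) - 165}{z + 228} - 16} = \sqrt{\frac{\left(-117 - 7\right) - 165}{137 + 228} - 16} = \sqrt{\frac{\left(-117 - 7\right) - 165}{365} - 16} = \sqrt{\left(-124 - 165\right) \frac{1}{365} - 16} = \sqrt{\left(-289\right) \frac{1}{365} - 16} = \sqrt{- \frac{289}{365} - 16} = \sqrt{- \frac{6129}{365}} = \frac{3 i \sqrt{248565}}{365}$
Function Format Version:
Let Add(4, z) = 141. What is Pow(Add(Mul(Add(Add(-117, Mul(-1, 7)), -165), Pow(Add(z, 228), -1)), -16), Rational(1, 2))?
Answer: Mul(Rational(3, 365), I, Pow(248565, Rational(1, 2))) ≈ Mul(4.0978, I)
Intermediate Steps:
z = 137 (z = Add(-4, 141) = 137)
Pow(Add(Mul(Add(Add(-117, Mul(-1, 7)), -165), Pow(Add(z, 228), -1)), -16), Rational(1, 2)) = Pow(Add(Mul(Add(Add(-117, Mul(-1, 7)), -165), Pow(Add(137, 228), -1)), -16), Rational(1, 2)) = Pow(Add(Mul(Add(Add(-117, -7), -165), Pow(365, -1)), -16), Rational(1, 2)) = Pow(Add(Mul(Add(-124, -165), Rational(1, 365)), -16), Rational(1, 2)) = Pow(Add(Mul(-289, Rational(1, 365)), -16), Rational(1, 2)) = Pow(Add(Rational(-289, 365), -16), Rational(1, 2)) = Pow(Rational(-6129, 365), Rational(1, 2)) = Mul(Rational(3, 365), I, Pow(248565, Rational(1, 2)))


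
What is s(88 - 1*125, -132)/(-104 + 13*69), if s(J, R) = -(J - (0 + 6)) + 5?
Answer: 48/793 ≈ 0.060530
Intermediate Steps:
s(J, R) = 11 - J (s(J, R) = -(J - 1*6) + 5 = -(J - 6) + 5 = -(-6 + J) + 5 = (6 - J) + 5 = 11 - J)
s(88 - 1*125, -132)/(-104 + 13*69) = (11 - (88 - 1*125))/(-104 + 13*69) = (11 - (88 - 125))/(-104 + 897) = (11 - 1*(-37))/793 = (11 + 37)*(1/793) = 48*(1/793) = 48/793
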